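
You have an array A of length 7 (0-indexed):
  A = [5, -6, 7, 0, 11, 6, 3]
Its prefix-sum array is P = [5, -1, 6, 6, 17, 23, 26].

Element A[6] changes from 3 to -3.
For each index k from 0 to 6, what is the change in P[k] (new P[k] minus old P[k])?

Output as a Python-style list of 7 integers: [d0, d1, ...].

Element change: A[6] 3 -> -3, delta = -6
For k < 6: P[k] unchanged, delta_P[k] = 0
For k >= 6: P[k] shifts by exactly -6
Delta array: [0, 0, 0, 0, 0, 0, -6]

Answer: [0, 0, 0, 0, 0, 0, -6]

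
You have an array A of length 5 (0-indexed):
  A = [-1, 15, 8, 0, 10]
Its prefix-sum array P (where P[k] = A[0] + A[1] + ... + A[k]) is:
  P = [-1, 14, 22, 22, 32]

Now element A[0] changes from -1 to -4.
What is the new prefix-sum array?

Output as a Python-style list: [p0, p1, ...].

Change: A[0] -1 -> -4, delta = -3
P[k] for k < 0: unchanged (A[0] not included)
P[k] for k >= 0: shift by delta = -3
  P[0] = -1 + -3 = -4
  P[1] = 14 + -3 = 11
  P[2] = 22 + -3 = 19
  P[3] = 22 + -3 = 19
  P[4] = 32 + -3 = 29

Answer: [-4, 11, 19, 19, 29]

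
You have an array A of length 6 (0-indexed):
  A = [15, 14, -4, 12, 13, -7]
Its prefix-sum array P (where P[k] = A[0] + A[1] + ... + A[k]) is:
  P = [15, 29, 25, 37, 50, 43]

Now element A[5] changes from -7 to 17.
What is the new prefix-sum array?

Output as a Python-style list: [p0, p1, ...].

Answer: [15, 29, 25, 37, 50, 67]

Derivation:
Change: A[5] -7 -> 17, delta = 24
P[k] for k < 5: unchanged (A[5] not included)
P[k] for k >= 5: shift by delta = 24
  P[0] = 15 + 0 = 15
  P[1] = 29 + 0 = 29
  P[2] = 25 + 0 = 25
  P[3] = 37 + 0 = 37
  P[4] = 50 + 0 = 50
  P[5] = 43 + 24 = 67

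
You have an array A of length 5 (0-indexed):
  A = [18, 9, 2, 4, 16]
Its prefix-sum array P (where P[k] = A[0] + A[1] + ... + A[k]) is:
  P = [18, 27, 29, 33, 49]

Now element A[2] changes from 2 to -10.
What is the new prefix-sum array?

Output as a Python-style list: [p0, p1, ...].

Answer: [18, 27, 17, 21, 37]

Derivation:
Change: A[2] 2 -> -10, delta = -12
P[k] for k < 2: unchanged (A[2] not included)
P[k] for k >= 2: shift by delta = -12
  P[0] = 18 + 0 = 18
  P[1] = 27 + 0 = 27
  P[2] = 29 + -12 = 17
  P[3] = 33 + -12 = 21
  P[4] = 49 + -12 = 37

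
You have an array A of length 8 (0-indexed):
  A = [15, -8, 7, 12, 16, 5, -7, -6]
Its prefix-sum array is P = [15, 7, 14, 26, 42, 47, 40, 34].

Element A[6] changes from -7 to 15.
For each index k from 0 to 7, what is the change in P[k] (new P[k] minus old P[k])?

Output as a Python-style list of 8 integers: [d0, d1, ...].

Answer: [0, 0, 0, 0, 0, 0, 22, 22]

Derivation:
Element change: A[6] -7 -> 15, delta = 22
For k < 6: P[k] unchanged, delta_P[k] = 0
For k >= 6: P[k] shifts by exactly 22
Delta array: [0, 0, 0, 0, 0, 0, 22, 22]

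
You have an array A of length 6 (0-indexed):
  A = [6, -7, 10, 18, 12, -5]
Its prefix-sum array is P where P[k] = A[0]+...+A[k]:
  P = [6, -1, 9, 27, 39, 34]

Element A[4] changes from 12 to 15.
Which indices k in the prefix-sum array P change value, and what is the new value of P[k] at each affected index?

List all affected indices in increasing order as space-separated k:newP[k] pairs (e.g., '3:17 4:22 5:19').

P[k] = A[0] + ... + A[k]
P[k] includes A[4] iff k >= 4
Affected indices: 4, 5, ..., 5; delta = 3
  P[4]: 39 + 3 = 42
  P[5]: 34 + 3 = 37

Answer: 4:42 5:37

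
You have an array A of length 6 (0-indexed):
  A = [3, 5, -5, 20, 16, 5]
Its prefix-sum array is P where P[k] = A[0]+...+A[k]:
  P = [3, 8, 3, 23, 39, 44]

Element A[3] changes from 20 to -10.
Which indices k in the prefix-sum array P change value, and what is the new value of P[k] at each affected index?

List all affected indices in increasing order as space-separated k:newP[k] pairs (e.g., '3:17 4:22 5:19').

P[k] = A[0] + ... + A[k]
P[k] includes A[3] iff k >= 3
Affected indices: 3, 4, ..., 5; delta = -30
  P[3]: 23 + -30 = -7
  P[4]: 39 + -30 = 9
  P[5]: 44 + -30 = 14

Answer: 3:-7 4:9 5:14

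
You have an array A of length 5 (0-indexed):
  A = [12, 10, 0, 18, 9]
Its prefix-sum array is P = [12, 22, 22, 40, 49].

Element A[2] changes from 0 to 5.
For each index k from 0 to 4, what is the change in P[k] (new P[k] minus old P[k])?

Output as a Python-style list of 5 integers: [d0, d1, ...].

Answer: [0, 0, 5, 5, 5]

Derivation:
Element change: A[2] 0 -> 5, delta = 5
For k < 2: P[k] unchanged, delta_P[k] = 0
For k >= 2: P[k] shifts by exactly 5
Delta array: [0, 0, 5, 5, 5]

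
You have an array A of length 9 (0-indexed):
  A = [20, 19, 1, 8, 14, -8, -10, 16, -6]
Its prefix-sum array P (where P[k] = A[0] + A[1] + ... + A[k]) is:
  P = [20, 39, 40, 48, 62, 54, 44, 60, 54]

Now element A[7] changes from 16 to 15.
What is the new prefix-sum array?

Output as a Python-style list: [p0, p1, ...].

Answer: [20, 39, 40, 48, 62, 54, 44, 59, 53]

Derivation:
Change: A[7] 16 -> 15, delta = -1
P[k] for k < 7: unchanged (A[7] not included)
P[k] for k >= 7: shift by delta = -1
  P[0] = 20 + 0 = 20
  P[1] = 39 + 0 = 39
  P[2] = 40 + 0 = 40
  P[3] = 48 + 0 = 48
  P[4] = 62 + 0 = 62
  P[5] = 54 + 0 = 54
  P[6] = 44 + 0 = 44
  P[7] = 60 + -1 = 59
  P[8] = 54 + -1 = 53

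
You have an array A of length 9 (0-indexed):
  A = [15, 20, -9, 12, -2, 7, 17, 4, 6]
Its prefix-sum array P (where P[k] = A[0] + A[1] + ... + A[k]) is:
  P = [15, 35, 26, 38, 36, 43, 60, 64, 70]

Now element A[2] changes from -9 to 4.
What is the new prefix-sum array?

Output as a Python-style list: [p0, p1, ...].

Answer: [15, 35, 39, 51, 49, 56, 73, 77, 83]

Derivation:
Change: A[2] -9 -> 4, delta = 13
P[k] for k < 2: unchanged (A[2] not included)
P[k] for k >= 2: shift by delta = 13
  P[0] = 15 + 0 = 15
  P[1] = 35 + 0 = 35
  P[2] = 26 + 13 = 39
  P[3] = 38 + 13 = 51
  P[4] = 36 + 13 = 49
  P[5] = 43 + 13 = 56
  P[6] = 60 + 13 = 73
  P[7] = 64 + 13 = 77
  P[8] = 70 + 13 = 83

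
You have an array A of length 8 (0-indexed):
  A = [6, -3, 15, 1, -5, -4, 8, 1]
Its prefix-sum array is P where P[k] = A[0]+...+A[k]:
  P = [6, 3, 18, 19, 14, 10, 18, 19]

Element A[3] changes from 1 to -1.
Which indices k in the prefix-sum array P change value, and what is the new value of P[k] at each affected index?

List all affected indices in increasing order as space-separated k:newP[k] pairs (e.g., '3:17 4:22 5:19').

P[k] = A[0] + ... + A[k]
P[k] includes A[3] iff k >= 3
Affected indices: 3, 4, ..., 7; delta = -2
  P[3]: 19 + -2 = 17
  P[4]: 14 + -2 = 12
  P[5]: 10 + -2 = 8
  P[6]: 18 + -2 = 16
  P[7]: 19 + -2 = 17

Answer: 3:17 4:12 5:8 6:16 7:17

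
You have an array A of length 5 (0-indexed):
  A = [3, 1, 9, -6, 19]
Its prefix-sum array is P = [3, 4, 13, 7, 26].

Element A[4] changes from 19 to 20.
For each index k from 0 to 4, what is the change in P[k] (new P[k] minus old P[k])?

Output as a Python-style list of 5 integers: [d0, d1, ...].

Answer: [0, 0, 0, 0, 1]

Derivation:
Element change: A[4] 19 -> 20, delta = 1
For k < 4: P[k] unchanged, delta_P[k] = 0
For k >= 4: P[k] shifts by exactly 1
Delta array: [0, 0, 0, 0, 1]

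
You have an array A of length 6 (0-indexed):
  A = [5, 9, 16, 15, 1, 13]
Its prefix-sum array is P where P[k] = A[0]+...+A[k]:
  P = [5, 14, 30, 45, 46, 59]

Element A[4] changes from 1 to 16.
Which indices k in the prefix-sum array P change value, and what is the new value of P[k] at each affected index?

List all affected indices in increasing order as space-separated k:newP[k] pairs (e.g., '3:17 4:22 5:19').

Answer: 4:61 5:74

Derivation:
P[k] = A[0] + ... + A[k]
P[k] includes A[4] iff k >= 4
Affected indices: 4, 5, ..., 5; delta = 15
  P[4]: 46 + 15 = 61
  P[5]: 59 + 15 = 74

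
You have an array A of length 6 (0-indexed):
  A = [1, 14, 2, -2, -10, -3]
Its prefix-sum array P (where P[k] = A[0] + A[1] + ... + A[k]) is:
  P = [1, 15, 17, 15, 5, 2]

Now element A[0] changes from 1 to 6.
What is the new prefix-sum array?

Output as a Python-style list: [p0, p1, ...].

Answer: [6, 20, 22, 20, 10, 7]

Derivation:
Change: A[0] 1 -> 6, delta = 5
P[k] for k < 0: unchanged (A[0] not included)
P[k] for k >= 0: shift by delta = 5
  P[0] = 1 + 5 = 6
  P[1] = 15 + 5 = 20
  P[2] = 17 + 5 = 22
  P[3] = 15 + 5 = 20
  P[4] = 5 + 5 = 10
  P[5] = 2 + 5 = 7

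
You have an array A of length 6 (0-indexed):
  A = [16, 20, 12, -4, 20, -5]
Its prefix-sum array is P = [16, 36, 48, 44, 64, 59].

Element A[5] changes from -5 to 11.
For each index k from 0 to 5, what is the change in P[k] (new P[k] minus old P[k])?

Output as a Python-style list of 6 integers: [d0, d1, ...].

Element change: A[5] -5 -> 11, delta = 16
For k < 5: P[k] unchanged, delta_P[k] = 0
For k >= 5: P[k] shifts by exactly 16
Delta array: [0, 0, 0, 0, 0, 16]

Answer: [0, 0, 0, 0, 0, 16]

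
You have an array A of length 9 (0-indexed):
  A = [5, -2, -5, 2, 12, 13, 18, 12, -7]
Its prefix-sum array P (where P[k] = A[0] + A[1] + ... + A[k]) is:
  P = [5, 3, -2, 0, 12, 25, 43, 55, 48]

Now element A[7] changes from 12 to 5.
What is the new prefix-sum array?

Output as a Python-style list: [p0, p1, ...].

Answer: [5, 3, -2, 0, 12, 25, 43, 48, 41]

Derivation:
Change: A[7] 12 -> 5, delta = -7
P[k] for k < 7: unchanged (A[7] not included)
P[k] for k >= 7: shift by delta = -7
  P[0] = 5 + 0 = 5
  P[1] = 3 + 0 = 3
  P[2] = -2 + 0 = -2
  P[3] = 0 + 0 = 0
  P[4] = 12 + 0 = 12
  P[5] = 25 + 0 = 25
  P[6] = 43 + 0 = 43
  P[7] = 55 + -7 = 48
  P[8] = 48 + -7 = 41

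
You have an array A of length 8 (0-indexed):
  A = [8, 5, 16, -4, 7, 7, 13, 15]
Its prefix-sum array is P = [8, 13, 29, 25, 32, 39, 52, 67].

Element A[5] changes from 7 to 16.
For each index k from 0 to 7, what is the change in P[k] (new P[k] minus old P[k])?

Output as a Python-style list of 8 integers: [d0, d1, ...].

Answer: [0, 0, 0, 0, 0, 9, 9, 9]

Derivation:
Element change: A[5] 7 -> 16, delta = 9
For k < 5: P[k] unchanged, delta_P[k] = 0
For k >= 5: P[k] shifts by exactly 9
Delta array: [0, 0, 0, 0, 0, 9, 9, 9]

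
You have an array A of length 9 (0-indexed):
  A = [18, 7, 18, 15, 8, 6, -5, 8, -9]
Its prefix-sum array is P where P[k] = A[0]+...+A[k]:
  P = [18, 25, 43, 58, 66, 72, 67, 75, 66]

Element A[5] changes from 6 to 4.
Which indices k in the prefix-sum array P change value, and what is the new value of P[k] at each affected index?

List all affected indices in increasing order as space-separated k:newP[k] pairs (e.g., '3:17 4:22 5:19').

P[k] = A[0] + ... + A[k]
P[k] includes A[5] iff k >= 5
Affected indices: 5, 6, ..., 8; delta = -2
  P[5]: 72 + -2 = 70
  P[6]: 67 + -2 = 65
  P[7]: 75 + -2 = 73
  P[8]: 66 + -2 = 64

Answer: 5:70 6:65 7:73 8:64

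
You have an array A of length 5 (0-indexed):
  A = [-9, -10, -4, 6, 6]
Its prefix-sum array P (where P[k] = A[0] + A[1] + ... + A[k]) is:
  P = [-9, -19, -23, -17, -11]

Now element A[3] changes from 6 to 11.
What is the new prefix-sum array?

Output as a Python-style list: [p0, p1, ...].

Answer: [-9, -19, -23, -12, -6]

Derivation:
Change: A[3] 6 -> 11, delta = 5
P[k] for k < 3: unchanged (A[3] not included)
P[k] for k >= 3: shift by delta = 5
  P[0] = -9 + 0 = -9
  P[1] = -19 + 0 = -19
  P[2] = -23 + 0 = -23
  P[3] = -17 + 5 = -12
  P[4] = -11 + 5 = -6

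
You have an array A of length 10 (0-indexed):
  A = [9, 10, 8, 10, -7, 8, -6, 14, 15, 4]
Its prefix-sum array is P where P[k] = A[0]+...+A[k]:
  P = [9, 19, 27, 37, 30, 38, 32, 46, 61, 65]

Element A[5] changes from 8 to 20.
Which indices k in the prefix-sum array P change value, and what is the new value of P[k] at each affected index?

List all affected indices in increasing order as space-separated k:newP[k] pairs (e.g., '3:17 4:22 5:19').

Answer: 5:50 6:44 7:58 8:73 9:77

Derivation:
P[k] = A[0] + ... + A[k]
P[k] includes A[5] iff k >= 5
Affected indices: 5, 6, ..., 9; delta = 12
  P[5]: 38 + 12 = 50
  P[6]: 32 + 12 = 44
  P[7]: 46 + 12 = 58
  P[8]: 61 + 12 = 73
  P[9]: 65 + 12 = 77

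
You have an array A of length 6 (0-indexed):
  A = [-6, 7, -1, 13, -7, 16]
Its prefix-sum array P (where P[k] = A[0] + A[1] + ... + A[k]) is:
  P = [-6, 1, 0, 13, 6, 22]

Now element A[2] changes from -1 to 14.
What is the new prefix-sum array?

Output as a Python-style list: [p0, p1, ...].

Change: A[2] -1 -> 14, delta = 15
P[k] for k < 2: unchanged (A[2] not included)
P[k] for k >= 2: shift by delta = 15
  P[0] = -6 + 0 = -6
  P[1] = 1 + 0 = 1
  P[2] = 0 + 15 = 15
  P[3] = 13 + 15 = 28
  P[4] = 6 + 15 = 21
  P[5] = 22 + 15 = 37

Answer: [-6, 1, 15, 28, 21, 37]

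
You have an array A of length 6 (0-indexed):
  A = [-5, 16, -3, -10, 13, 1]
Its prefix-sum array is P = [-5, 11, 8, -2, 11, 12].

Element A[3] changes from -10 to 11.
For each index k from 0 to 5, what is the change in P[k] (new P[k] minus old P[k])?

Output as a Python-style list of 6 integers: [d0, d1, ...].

Element change: A[3] -10 -> 11, delta = 21
For k < 3: P[k] unchanged, delta_P[k] = 0
For k >= 3: P[k] shifts by exactly 21
Delta array: [0, 0, 0, 21, 21, 21]

Answer: [0, 0, 0, 21, 21, 21]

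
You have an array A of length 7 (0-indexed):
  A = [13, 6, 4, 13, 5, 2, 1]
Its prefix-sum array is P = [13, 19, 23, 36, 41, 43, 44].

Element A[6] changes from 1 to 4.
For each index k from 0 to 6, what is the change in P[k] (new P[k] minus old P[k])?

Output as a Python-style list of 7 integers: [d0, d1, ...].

Element change: A[6] 1 -> 4, delta = 3
For k < 6: P[k] unchanged, delta_P[k] = 0
For k >= 6: P[k] shifts by exactly 3
Delta array: [0, 0, 0, 0, 0, 0, 3]

Answer: [0, 0, 0, 0, 0, 0, 3]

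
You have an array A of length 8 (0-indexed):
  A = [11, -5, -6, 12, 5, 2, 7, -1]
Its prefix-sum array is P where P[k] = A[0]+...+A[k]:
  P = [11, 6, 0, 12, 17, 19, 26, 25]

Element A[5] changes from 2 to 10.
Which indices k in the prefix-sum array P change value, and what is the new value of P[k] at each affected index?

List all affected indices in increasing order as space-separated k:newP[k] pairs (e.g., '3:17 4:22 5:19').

P[k] = A[0] + ... + A[k]
P[k] includes A[5] iff k >= 5
Affected indices: 5, 6, ..., 7; delta = 8
  P[5]: 19 + 8 = 27
  P[6]: 26 + 8 = 34
  P[7]: 25 + 8 = 33

Answer: 5:27 6:34 7:33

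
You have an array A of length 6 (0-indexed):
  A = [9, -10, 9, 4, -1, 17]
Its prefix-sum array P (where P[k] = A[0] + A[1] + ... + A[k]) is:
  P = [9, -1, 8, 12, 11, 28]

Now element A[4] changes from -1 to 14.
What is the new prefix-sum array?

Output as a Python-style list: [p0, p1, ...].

Change: A[4] -1 -> 14, delta = 15
P[k] for k < 4: unchanged (A[4] not included)
P[k] for k >= 4: shift by delta = 15
  P[0] = 9 + 0 = 9
  P[1] = -1 + 0 = -1
  P[2] = 8 + 0 = 8
  P[3] = 12 + 0 = 12
  P[4] = 11 + 15 = 26
  P[5] = 28 + 15 = 43

Answer: [9, -1, 8, 12, 26, 43]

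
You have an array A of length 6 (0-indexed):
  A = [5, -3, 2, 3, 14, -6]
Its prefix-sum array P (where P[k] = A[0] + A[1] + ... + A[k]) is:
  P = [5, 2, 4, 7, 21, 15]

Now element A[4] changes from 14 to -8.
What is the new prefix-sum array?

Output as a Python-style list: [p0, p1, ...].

Change: A[4] 14 -> -8, delta = -22
P[k] for k < 4: unchanged (A[4] not included)
P[k] for k >= 4: shift by delta = -22
  P[0] = 5 + 0 = 5
  P[1] = 2 + 0 = 2
  P[2] = 4 + 0 = 4
  P[3] = 7 + 0 = 7
  P[4] = 21 + -22 = -1
  P[5] = 15 + -22 = -7

Answer: [5, 2, 4, 7, -1, -7]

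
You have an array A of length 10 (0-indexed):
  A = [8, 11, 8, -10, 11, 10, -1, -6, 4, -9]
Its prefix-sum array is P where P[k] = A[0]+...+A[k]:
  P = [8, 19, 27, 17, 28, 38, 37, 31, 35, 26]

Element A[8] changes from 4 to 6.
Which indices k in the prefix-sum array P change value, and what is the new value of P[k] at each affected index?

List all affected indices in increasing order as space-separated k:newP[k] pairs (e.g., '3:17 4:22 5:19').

Answer: 8:37 9:28

Derivation:
P[k] = A[0] + ... + A[k]
P[k] includes A[8] iff k >= 8
Affected indices: 8, 9, ..., 9; delta = 2
  P[8]: 35 + 2 = 37
  P[9]: 26 + 2 = 28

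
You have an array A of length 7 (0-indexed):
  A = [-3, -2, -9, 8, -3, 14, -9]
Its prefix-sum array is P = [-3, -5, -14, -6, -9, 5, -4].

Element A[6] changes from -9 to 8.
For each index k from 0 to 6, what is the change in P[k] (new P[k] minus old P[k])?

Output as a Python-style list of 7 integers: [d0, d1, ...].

Answer: [0, 0, 0, 0, 0, 0, 17]

Derivation:
Element change: A[6] -9 -> 8, delta = 17
For k < 6: P[k] unchanged, delta_P[k] = 0
For k >= 6: P[k] shifts by exactly 17
Delta array: [0, 0, 0, 0, 0, 0, 17]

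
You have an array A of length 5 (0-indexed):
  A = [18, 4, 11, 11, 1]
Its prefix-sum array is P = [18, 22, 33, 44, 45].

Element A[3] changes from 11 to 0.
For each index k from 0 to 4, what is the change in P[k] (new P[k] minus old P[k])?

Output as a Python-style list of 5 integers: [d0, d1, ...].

Element change: A[3] 11 -> 0, delta = -11
For k < 3: P[k] unchanged, delta_P[k] = 0
For k >= 3: P[k] shifts by exactly -11
Delta array: [0, 0, 0, -11, -11]

Answer: [0, 0, 0, -11, -11]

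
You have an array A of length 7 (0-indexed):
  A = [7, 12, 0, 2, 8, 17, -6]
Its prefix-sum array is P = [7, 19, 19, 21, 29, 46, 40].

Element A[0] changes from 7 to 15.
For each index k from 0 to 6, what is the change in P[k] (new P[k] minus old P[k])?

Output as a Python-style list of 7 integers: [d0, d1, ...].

Element change: A[0] 7 -> 15, delta = 8
For k < 0: P[k] unchanged, delta_P[k] = 0
For k >= 0: P[k] shifts by exactly 8
Delta array: [8, 8, 8, 8, 8, 8, 8]

Answer: [8, 8, 8, 8, 8, 8, 8]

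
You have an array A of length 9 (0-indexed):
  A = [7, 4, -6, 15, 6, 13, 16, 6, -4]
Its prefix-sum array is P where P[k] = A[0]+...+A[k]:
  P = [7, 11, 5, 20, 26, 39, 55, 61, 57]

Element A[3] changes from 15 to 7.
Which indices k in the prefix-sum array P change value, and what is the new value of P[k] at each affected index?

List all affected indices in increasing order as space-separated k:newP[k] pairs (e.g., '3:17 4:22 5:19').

P[k] = A[0] + ... + A[k]
P[k] includes A[3] iff k >= 3
Affected indices: 3, 4, ..., 8; delta = -8
  P[3]: 20 + -8 = 12
  P[4]: 26 + -8 = 18
  P[5]: 39 + -8 = 31
  P[6]: 55 + -8 = 47
  P[7]: 61 + -8 = 53
  P[8]: 57 + -8 = 49

Answer: 3:12 4:18 5:31 6:47 7:53 8:49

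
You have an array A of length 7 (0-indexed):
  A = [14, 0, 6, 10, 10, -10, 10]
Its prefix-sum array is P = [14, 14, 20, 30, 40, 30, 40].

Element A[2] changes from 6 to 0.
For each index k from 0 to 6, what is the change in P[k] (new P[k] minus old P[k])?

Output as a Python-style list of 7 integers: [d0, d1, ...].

Answer: [0, 0, -6, -6, -6, -6, -6]

Derivation:
Element change: A[2] 6 -> 0, delta = -6
For k < 2: P[k] unchanged, delta_P[k] = 0
For k >= 2: P[k] shifts by exactly -6
Delta array: [0, 0, -6, -6, -6, -6, -6]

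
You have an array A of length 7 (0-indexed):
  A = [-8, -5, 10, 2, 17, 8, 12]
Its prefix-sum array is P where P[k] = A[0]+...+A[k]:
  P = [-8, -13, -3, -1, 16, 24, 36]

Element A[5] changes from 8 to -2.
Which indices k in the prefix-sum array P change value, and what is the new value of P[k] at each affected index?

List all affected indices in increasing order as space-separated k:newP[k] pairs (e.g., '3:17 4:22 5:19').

Answer: 5:14 6:26

Derivation:
P[k] = A[0] + ... + A[k]
P[k] includes A[5] iff k >= 5
Affected indices: 5, 6, ..., 6; delta = -10
  P[5]: 24 + -10 = 14
  P[6]: 36 + -10 = 26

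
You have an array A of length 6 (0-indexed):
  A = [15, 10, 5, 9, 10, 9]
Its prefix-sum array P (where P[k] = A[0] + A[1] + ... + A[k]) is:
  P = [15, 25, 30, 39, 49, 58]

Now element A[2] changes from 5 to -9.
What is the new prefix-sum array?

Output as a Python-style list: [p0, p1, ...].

Change: A[2] 5 -> -9, delta = -14
P[k] for k < 2: unchanged (A[2] not included)
P[k] for k >= 2: shift by delta = -14
  P[0] = 15 + 0 = 15
  P[1] = 25 + 0 = 25
  P[2] = 30 + -14 = 16
  P[3] = 39 + -14 = 25
  P[4] = 49 + -14 = 35
  P[5] = 58 + -14 = 44

Answer: [15, 25, 16, 25, 35, 44]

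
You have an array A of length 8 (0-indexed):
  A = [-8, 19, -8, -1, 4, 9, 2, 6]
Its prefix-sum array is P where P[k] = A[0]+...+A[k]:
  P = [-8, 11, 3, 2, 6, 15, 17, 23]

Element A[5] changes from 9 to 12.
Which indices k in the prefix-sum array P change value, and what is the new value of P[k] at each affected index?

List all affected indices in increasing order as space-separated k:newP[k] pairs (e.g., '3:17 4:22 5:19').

P[k] = A[0] + ... + A[k]
P[k] includes A[5] iff k >= 5
Affected indices: 5, 6, ..., 7; delta = 3
  P[5]: 15 + 3 = 18
  P[6]: 17 + 3 = 20
  P[7]: 23 + 3 = 26

Answer: 5:18 6:20 7:26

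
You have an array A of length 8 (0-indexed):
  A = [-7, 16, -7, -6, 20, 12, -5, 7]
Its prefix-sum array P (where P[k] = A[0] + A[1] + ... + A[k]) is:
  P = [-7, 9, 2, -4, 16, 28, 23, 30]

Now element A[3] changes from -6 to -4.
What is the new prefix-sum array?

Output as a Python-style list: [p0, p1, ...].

Change: A[3] -6 -> -4, delta = 2
P[k] for k < 3: unchanged (A[3] not included)
P[k] for k >= 3: shift by delta = 2
  P[0] = -7 + 0 = -7
  P[1] = 9 + 0 = 9
  P[2] = 2 + 0 = 2
  P[3] = -4 + 2 = -2
  P[4] = 16 + 2 = 18
  P[5] = 28 + 2 = 30
  P[6] = 23 + 2 = 25
  P[7] = 30 + 2 = 32

Answer: [-7, 9, 2, -2, 18, 30, 25, 32]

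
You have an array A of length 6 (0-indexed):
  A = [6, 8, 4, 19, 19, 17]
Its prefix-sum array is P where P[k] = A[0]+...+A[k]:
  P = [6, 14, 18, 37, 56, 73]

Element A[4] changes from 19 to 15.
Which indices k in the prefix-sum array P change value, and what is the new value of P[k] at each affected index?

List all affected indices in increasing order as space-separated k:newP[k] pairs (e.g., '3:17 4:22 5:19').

P[k] = A[0] + ... + A[k]
P[k] includes A[4] iff k >= 4
Affected indices: 4, 5, ..., 5; delta = -4
  P[4]: 56 + -4 = 52
  P[5]: 73 + -4 = 69

Answer: 4:52 5:69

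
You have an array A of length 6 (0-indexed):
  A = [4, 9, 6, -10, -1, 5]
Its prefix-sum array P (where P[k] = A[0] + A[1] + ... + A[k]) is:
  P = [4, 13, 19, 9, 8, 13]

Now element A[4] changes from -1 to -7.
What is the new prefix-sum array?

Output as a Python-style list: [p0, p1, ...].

Change: A[4] -1 -> -7, delta = -6
P[k] for k < 4: unchanged (A[4] not included)
P[k] for k >= 4: shift by delta = -6
  P[0] = 4 + 0 = 4
  P[1] = 13 + 0 = 13
  P[2] = 19 + 0 = 19
  P[3] = 9 + 0 = 9
  P[4] = 8 + -6 = 2
  P[5] = 13 + -6 = 7

Answer: [4, 13, 19, 9, 2, 7]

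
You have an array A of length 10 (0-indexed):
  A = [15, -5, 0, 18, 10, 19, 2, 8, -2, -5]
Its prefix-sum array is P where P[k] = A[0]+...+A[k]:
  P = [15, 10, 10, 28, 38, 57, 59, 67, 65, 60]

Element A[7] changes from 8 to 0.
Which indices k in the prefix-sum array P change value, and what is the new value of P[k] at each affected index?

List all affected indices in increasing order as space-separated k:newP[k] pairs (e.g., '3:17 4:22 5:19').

P[k] = A[0] + ... + A[k]
P[k] includes A[7] iff k >= 7
Affected indices: 7, 8, ..., 9; delta = -8
  P[7]: 67 + -8 = 59
  P[8]: 65 + -8 = 57
  P[9]: 60 + -8 = 52

Answer: 7:59 8:57 9:52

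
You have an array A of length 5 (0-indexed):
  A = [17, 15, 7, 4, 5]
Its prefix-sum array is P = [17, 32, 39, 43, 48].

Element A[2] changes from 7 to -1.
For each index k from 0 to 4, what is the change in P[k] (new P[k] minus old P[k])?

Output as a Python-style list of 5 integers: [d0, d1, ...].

Element change: A[2] 7 -> -1, delta = -8
For k < 2: P[k] unchanged, delta_P[k] = 0
For k >= 2: P[k] shifts by exactly -8
Delta array: [0, 0, -8, -8, -8]

Answer: [0, 0, -8, -8, -8]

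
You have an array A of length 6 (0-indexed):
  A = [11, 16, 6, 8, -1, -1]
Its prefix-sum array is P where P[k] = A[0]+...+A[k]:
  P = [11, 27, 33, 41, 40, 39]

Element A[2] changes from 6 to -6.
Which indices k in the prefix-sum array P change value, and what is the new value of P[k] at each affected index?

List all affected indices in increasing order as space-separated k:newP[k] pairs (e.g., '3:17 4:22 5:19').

P[k] = A[0] + ... + A[k]
P[k] includes A[2] iff k >= 2
Affected indices: 2, 3, ..., 5; delta = -12
  P[2]: 33 + -12 = 21
  P[3]: 41 + -12 = 29
  P[4]: 40 + -12 = 28
  P[5]: 39 + -12 = 27

Answer: 2:21 3:29 4:28 5:27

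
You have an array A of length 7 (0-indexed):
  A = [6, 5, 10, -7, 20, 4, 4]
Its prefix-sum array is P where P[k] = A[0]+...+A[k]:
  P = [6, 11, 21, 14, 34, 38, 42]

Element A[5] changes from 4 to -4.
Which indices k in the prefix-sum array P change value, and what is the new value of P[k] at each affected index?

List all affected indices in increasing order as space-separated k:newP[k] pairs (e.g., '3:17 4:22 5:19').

P[k] = A[0] + ... + A[k]
P[k] includes A[5] iff k >= 5
Affected indices: 5, 6, ..., 6; delta = -8
  P[5]: 38 + -8 = 30
  P[6]: 42 + -8 = 34

Answer: 5:30 6:34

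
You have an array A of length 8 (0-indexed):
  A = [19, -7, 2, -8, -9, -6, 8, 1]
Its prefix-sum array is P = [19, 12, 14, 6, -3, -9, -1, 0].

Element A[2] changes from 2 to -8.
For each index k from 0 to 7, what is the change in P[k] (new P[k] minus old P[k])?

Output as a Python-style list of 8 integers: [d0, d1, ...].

Answer: [0, 0, -10, -10, -10, -10, -10, -10]

Derivation:
Element change: A[2] 2 -> -8, delta = -10
For k < 2: P[k] unchanged, delta_P[k] = 0
For k >= 2: P[k] shifts by exactly -10
Delta array: [0, 0, -10, -10, -10, -10, -10, -10]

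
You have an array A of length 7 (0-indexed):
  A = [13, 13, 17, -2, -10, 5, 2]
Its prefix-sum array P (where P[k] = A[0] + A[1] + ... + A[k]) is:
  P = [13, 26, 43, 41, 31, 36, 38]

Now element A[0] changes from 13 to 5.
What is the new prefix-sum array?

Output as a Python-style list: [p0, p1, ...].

Change: A[0] 13 -> 5, delta = -8
P[k] for k < 0: unchanged (A[0] not included)
P[k] for k >= 0: shift by delta = -8
  P[0] = 13 + -8 = 5
  P[1] = 26 + -8 = 18
  P[2] = 43 + -8 = 35
  P[3] = 41 + -8 = 33
  P[4] = 31 + -8 = 23
  P[5] = 36 + -8 = 28
  P[6] = 38 + -8 = 30

Answer: [5, 18, 35, 33, 23, 28, 30]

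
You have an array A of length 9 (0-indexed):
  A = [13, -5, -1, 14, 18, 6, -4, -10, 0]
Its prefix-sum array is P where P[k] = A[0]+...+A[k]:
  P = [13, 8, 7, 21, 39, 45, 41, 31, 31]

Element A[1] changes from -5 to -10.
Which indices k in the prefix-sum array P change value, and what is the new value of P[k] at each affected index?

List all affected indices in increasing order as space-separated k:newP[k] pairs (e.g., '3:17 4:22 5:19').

Answer: 1:3 2:2 3:16 4:34 5:40 6:36 7:26 8:26

Derivation:
P[k] = A[0] + ... + A[k]
P[k] includes A[1] iff k >= 1
Affected indices: 1, 2, ..., 8; delta = -5
  P[1]: 8 + -5 = 3
  P[2]: 7 + -5 = 2
  P[3]: 21 + -5 = 16
  P[4]: 39 + -5 = 34
  P[5]: 45 + -5 = 40
  P[6]: 41 + -5 = 36
  P[7]: 31 + -5 = 26
  P[8]: 31 + -5 = 26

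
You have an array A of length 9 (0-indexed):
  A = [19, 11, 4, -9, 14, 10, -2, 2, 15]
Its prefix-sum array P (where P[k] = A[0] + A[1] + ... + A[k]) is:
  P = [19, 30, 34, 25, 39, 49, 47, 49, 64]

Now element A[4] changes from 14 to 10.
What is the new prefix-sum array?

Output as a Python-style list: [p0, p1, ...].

Change: A[4] 14 -> 10, delta = -4
P[k] for k < 4: unchanged (A[4] not included)
P[k] for k >= 4: shift by delta = -4
  P[0] = 19 + 0 = 19
  P[1] = 30 + 0 = 30
  P[2] = 34 + 0 = 34
  P[3] = 25 + 0 = 25
  P[4] = 39 + -4 = 35
  P[5] = 49 + -4 = 45
  P[6] = 47 + -4 = 43
  P[7] = 49 + -4 = 45
  P[8] = 64 + -4 = 60

Answer: [19, 30, 34, 25, 35, 45, 43, 45, 60]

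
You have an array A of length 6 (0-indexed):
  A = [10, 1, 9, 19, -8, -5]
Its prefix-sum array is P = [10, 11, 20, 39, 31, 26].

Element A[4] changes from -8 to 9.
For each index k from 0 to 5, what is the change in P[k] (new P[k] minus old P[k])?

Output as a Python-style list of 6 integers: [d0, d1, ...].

Element change: A[4] -8 -> 9, delta = 17
For k < 4: P[k] unchanged, delta_P[k] = 0
For k >= 4: P[k] shifts by exactly 17
Delta array: [0, 0, 0, 0, 17, 17]

Answer: [0, 0, 0, 0, 17, 17]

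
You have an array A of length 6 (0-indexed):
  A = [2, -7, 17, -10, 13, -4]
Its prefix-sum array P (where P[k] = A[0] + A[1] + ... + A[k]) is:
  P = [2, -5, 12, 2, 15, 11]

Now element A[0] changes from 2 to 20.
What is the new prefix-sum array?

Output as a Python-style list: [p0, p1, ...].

Answer: [20, 13, 30, 20, 33, 29]

Derivation:
Change: A[0] 2 -> 20, delta = 18
P[k] for k < 0: unchanged (A[0] not included)
P[k] for k >= 0: shift by delta = 18
  P[0] = 2 + 18 = 20
  P[1] = -5 + 18 = 13
  P[2] = 12 + 18 = 30
  P[3] = 2 + 18 = 20
  P[4] = 15 + 18 = 33
  P[5] = 11 + 18 = 29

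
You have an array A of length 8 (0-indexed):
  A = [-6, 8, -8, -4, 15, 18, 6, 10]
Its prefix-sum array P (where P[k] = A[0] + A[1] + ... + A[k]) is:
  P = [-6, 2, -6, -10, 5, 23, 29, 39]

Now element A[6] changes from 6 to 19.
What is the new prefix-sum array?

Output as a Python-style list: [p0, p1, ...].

Change: A[6] 6 -> 19, delta = 13
P[k] for k < 6: unchanged (A[6] not included)
P[k] for k >= 6: shift by delta = 13
  P[0] = -6 + 0 = -6
  P[1] = 2 + 0 = 2
  P[2] = -6 + 0 = -6
  P[3] = -10 + 0 = -10
  P[4] = 5 + 0 = 5
  P[5] = 23 + 0 = 23
  P[6] = 29 + 13 = 42
  P[7] = 39 + 13 = 52

Answer: [-6, 2, -6, -10, 5, 23, 42, 52]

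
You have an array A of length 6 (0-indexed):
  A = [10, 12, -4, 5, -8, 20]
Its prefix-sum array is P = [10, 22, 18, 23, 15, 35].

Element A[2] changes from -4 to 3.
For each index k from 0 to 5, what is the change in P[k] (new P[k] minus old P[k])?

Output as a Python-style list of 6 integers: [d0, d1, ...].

Answer: [0, 0, 7, 7, 7, 7]

Derivation:
Element change: A[2] -4 -> 3, delta = 7
For k < 2: P[k] unchanged, delta_P[k] = 0
For k >= 2: P[k] shifts by exactly 7
Delta array: [0, 0, 7, 7, 7, 7]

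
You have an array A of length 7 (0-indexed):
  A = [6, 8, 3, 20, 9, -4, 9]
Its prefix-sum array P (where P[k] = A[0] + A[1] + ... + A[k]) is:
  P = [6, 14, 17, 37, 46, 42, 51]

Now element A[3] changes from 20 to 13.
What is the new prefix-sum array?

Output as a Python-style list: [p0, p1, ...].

Answer: [6, 14, 17, 30, 39, 35, 44]

Derivation:
Change: A[3] 20 -> 13, delta = -7
P[k] for k < 3: unchanged (A[3] not included)
P[k] for k >= 3: shift by delta = -7
  P[0] = 6 + 0 = 6
  P[1] = 14 + 0 = 14
  P[2] = 17 + 0 = 17
  P[3] = 37 + -7 = 30
  P[4] = 46 + -7 = 39
  P[5] = 42 + -7 = 35
  P[6] = 51 + -7 = 44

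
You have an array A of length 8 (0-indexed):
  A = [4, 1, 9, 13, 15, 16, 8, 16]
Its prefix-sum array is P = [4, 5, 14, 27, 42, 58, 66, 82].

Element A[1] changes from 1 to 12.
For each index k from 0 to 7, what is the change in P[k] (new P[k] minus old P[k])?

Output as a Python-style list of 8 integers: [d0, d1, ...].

Element change: A[1] 1 -> 12, delta = 11
For k < 1: P[k] unchanged, delta_P[k] = 0
For k >= 1: P[k] shifts by exactly 11
Delta array: [0, 11, 11, 11, 11, 11, 11, 11]

Answer: [0, 11, 11, 11, 11, 11, 11, 11]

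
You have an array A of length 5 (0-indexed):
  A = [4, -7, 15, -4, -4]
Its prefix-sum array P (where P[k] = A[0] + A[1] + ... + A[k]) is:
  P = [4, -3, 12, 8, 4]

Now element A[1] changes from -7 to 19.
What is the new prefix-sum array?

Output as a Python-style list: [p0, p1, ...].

Answer: [4, 23, 38, 34, 30]

Derivation:
Change: A[1] -7 -> 19, delta = 26
P[k] for k < 1: unchanged (A[1] not included)
P[k] for k >= 1: shift by delta = 26
  P[0] = 4 + 0 = 4
  P[1] = -3 + 26 = 23
  P[2] = 12 + 26 = 38
  P[3] = 8 + 26 = 34
  P[4] = 4 + 26 = 30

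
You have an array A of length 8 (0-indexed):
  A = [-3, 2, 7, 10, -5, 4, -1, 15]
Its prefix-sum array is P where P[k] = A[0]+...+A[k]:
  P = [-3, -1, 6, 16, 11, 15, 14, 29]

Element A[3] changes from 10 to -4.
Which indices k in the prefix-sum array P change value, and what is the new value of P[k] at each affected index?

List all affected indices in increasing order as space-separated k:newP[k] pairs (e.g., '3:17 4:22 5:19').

Answer: 3:2 4:-3 5:1 6:0 7:15

Derivation:
P[k] = A[0] + ... + A[k]
P[k] includes A[3] iff k >= 3
Affected indices: 3, 4, ..., 7; delta = -14
  P[3]: 16 + -14 = 2
  P[4]: 11 + -14 = -3
  P[5]: 15 + -14 = 1
  P[6]: 14 + -14 = 0
  P[7]: 29 + -14 = 15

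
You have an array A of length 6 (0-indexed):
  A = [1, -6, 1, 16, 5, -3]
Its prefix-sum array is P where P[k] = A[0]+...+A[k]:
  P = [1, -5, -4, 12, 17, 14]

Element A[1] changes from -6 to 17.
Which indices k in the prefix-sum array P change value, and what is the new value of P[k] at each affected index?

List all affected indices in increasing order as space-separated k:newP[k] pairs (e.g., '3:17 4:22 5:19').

Answer: 1:18 2:19 3:35 4:40 5:37

Derivation:
P[k] = A[0] + ... + A[k]
P[k] includes A[1] iff k >= 1
Affected indices: 1, 2, ..., 5; delta = 23
  P[1]: -5 + 23 = 18
  P[2]: -4 + 23 = 19
  P[3]: 12 + 23 = 35
  P[4]: 17 + 23 = 40
  P[5]: 14 + 23 = 37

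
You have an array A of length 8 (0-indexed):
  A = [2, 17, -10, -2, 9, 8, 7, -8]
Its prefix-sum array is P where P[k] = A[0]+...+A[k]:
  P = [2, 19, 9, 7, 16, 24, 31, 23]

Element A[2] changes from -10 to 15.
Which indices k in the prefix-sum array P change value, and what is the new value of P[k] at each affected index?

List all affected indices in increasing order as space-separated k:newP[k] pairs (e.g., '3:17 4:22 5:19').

P[k] = A[0] + ... + A[k]
P[k] includes A[2] iff k >= 2
Affected indices: 2, 3, ..., 7; delta = 25
  P[2]: 9 + 25 = 34
  P[3]: 7 + 25 = 32
  P[4]: 16 + 25 = 41
  P[5]: 24 + 25 = 49
  P[6]: 31 + 25 = 56
  P[7]: 23 + 25 = 48

Answer: 2:34 3:32 4:41 5:49 6:56 7:48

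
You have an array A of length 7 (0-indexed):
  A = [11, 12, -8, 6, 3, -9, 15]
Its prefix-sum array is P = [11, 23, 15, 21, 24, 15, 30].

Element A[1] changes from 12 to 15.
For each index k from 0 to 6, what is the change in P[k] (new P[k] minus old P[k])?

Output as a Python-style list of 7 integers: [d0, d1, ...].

Answer: [0, 3, 3, 3, 3, 3, 3]

Derivation:
Element change: A[1] 12 -> 15, delta = 3
For k < 1: P[k] unchanged, delta_P[k] = 0
For k >= 1: P[k] shifts by exactly 3
Delta array: [0, 3, 3, 3, 3, 3, 3]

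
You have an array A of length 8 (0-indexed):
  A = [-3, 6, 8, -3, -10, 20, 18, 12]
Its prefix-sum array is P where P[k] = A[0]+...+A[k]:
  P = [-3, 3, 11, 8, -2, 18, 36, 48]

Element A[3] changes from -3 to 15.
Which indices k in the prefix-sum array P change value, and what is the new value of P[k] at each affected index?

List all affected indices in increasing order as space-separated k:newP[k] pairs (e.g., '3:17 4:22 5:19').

Answer: 3:26 4:16 5:36 6:54 7:66

Derivation:
P[k] = A[0] + ... + A[k]
P[k] includes A[3] iff k >= 3
Affected indices: 3, 4, ..., 7; delta = 18
  P[3]: 8 + 18 = 26
  P[4]: -2 + 18 = 16
  P[5]: 18 + 18 = 36
  P[6]: 36 + 18 = 54
  P[7]: 48 + 18 = 66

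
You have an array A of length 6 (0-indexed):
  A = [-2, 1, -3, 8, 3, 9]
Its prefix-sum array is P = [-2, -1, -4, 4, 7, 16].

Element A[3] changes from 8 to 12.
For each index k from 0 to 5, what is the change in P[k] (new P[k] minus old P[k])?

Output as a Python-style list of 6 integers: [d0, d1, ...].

Answer: [0, 0, 0, 4, 4, 4]

Derivation:
Element change: A[3] 8 -> 12, delta = 4
For k < 3: P[k] unchanged, delta_P[k] = 0
For k >= 3: P[k] shifts by exactly 4
Delta array: [0, 0, 0, 4, 4, 4]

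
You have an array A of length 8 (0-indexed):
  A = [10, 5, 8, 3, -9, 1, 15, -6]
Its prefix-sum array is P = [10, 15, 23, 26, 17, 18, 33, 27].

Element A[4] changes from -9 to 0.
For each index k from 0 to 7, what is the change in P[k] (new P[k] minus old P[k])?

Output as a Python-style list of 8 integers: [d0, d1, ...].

Answer: [0, 0, 0, 0, 9, 9, 9, 9]

Derivation:
Element change: A[4] -9 -> 0, delta = 9
For k < 4: P[k] unchanged, delta_P[k] = 0
For k >= 4: P[k] shifts by exactly 9
Delta array: [0, 0, 0, 0, 9, 9, 9, 9]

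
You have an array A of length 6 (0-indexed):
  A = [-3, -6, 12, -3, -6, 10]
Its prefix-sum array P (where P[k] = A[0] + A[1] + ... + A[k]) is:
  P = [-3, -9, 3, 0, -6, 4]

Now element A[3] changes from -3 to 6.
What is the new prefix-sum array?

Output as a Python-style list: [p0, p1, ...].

Answer: [-3, -9, 3, 9, 3, 13]

Derivation:
Change: A[3] -3 -> 6, delta = 9
P[k] for k < 3: unchanged (A[3] not included)
P[k] for k >= 3: shift by delta = 9
  P[0] = -3 + 0 = -3
  P[1] = -9 + 0 = -9
  P[2] = 3 + 0 = 3
  P[3] = 0 + 9 = 9
  P[4] = -6 + 9 = 3
  P[5] = 4 + 9 = 13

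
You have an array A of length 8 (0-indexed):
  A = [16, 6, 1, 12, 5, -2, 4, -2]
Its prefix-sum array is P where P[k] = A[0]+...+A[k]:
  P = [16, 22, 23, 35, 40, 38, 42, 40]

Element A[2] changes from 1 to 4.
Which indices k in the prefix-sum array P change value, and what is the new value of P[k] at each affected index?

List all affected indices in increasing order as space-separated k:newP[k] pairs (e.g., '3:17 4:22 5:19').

Answer: 2:26 3:38 4:43 5:41 6:45 7:43

Derivation:
P[k] = A[0] + ... + A[k]
P[k] includes A[2] iff k >= 2
Affected indices: 2, 3, ..., 7; delta = 3
  P[2]: 23 + 3 = 26
  P[3]: 35 + 3 = 38
  P[4]: 40 + 3 = 43
  P[5]: 38 + 3 = 41
  P[6]: 42 + 3 = 45
  P[7]: 40 + 3 = 43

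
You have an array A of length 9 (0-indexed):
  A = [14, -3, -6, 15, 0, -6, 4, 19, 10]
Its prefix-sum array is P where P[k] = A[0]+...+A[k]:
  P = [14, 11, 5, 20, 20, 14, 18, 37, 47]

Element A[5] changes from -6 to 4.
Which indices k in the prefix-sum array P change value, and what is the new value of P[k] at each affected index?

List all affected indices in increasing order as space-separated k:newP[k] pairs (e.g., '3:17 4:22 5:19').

Answer: 5:24 6:28 7:47 8:57

Derivation:
P[k] = A[0] + ... + A[k]
P[k] includes A[5] iff k >= 5
Affected indices: 5, 6, ..., 8; delta = 10
  P[5]: 14 + 10 = 24
  P[6]: 18 + 10 = 28
  P[7]: 37 + 10 = 47
  P[8]: 47 + 10 = 57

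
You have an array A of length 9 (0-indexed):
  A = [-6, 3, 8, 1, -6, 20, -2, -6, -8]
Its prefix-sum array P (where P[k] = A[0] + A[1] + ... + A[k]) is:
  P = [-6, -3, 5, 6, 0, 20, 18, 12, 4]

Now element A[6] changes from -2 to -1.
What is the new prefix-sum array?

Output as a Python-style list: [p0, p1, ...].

Change: A[6] -2 -> -1, delta = 1
P[k] for k < 6: unchanged (A[6] not included)
P[k] for k >= 6: shift by delta = 1
  P[0] = -6 + 0 = -6
  P[1] = -3 + 0 = -3
  P[2] = 5 + 0 = 5
  P[3] = 6 + 0 = 6
  P[4] = 0 + 0 = 0
  P[5] = 20 + 0 = 20
  P[6] = 18 + 1 = 19
  P[7] = 12 + 1 = 13
  P[8] = 4 + 1 = 5

Answer: [-6, -3, 5, 6, 0, 20, 19, 13, 5]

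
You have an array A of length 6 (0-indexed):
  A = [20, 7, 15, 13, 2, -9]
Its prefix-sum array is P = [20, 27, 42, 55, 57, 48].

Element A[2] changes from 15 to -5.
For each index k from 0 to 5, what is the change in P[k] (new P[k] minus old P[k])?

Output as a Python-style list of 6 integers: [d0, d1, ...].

Answer: [0, 0, -20, -20, -20, -20]

Derivation:
Element change: A[2] 15 -> -5, delta = -20
For k < 2: P[k] unchanged, delta_P[k] = 0
For k >= 2: P[k] shifts by exactly -20
Delta array: [0, 0, -20, -20, -20, -20]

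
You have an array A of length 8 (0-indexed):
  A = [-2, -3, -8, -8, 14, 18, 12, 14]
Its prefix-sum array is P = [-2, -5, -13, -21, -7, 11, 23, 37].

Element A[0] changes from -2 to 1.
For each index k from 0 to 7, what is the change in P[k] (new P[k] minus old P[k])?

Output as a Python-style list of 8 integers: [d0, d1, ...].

Element change: A[0] -2 -> 1, delta = 3
For k < 0: P[k] unchanged, delta_P[k] = 0
For k >= 0: P[k] shifts by exactly 3
Delta array: [3, 3, 3, 3, 3, 3, 3, 3]

Answer: [3, 3, 3, 3, 3, 3, 3, 3]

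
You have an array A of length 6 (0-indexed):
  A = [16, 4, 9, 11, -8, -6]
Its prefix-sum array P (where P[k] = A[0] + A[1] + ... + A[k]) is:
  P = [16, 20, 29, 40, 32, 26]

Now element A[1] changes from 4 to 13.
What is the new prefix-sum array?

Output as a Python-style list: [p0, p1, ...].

Change: A[1] 4 -> 13, delta = 9
P[k] for k < 1: unchanged (A[1] not included)
P[k] for k >= 1: shift by delta = 9
  P[0] = 16 + 0 = 16
  P[1] = 20 + 9 = 29
  P[2] = 29 + 9 = 38
  P[3] = 40 + 9 = 49
  P[4] = 32 + 9 = 41
  P[5] = 26 + 9 = 35

Answer: [16, 29, 38, 49, 41, 35]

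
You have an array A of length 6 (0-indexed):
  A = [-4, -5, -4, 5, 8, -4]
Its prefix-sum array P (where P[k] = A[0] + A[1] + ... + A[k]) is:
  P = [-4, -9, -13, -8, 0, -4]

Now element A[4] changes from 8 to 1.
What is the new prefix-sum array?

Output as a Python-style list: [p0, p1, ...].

Change: A[4] 8 -> 1, delta = -7
P[k] for k < 4: unchanged (A[4] not included)
P[k] for k >= 4: shift by delta = -7
  P[0] = -4 + 0 = -4
  P[1] = -9 + 0 = -9
  P[2] = -13 + 0 = -13
  P[3] = -8 + 0 = -8
  P[4] = 0 + -7 = -7
  P[5] = -4 + -7 = -11

Answer: [-4, -9, -13, -8, -7, -11]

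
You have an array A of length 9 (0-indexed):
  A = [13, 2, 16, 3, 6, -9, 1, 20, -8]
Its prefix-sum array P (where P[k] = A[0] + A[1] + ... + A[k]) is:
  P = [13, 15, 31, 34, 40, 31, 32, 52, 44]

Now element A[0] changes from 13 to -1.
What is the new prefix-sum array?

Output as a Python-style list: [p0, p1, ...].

Change: A[0] 13 -> -1, delta = -14
P[k] for k < 0: unchanged (A[0] not included)
P[k] for k >= 0: shift by delta = -14
  P[0] = 13 + -14 = -1
  P[1] = 15 + -14 = 1
  P[2] = 31 + -14 = 17
  P[3] = 34 + -14 = 20
  P[4] = 40 + -14 = 26
  P[5] = 31 + -14 = 17
  P[6] = 32 + -14 = 18
  P[7] = 52 + -14 = 38
  P[8] = 44 + -14 = 30

Answer: [-1, 1, 17, 20, 26, 17, 18, 38, 30]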